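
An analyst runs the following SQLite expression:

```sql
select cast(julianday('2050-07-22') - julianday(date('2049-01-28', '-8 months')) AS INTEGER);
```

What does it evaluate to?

Adding -8 months to 2049-01-28 gives 2048-05-28.
3 days remain in May 2048 after the 28th (31 − 28).
Full months from June 2048 through June 2050 contribute their day counts.
Then 22 days into July 2050.
Total: 3 + 30 + 31 + 31 + 30 + 31 + 30 + 31 + 31 + 28 + 31 + 30 + 31 + 30 + 31 + 31 + 30 + 31 + 30 + 31 + 31 + 28 + 31 + 30 + 31 + 30 + 22 = 785.

785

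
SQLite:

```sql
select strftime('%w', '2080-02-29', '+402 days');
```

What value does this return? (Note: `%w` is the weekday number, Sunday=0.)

0

First apply '+402 days': 2080-02-29 → 2081-04-06.
2081-04-06 is a Sunday; with Sunday=0 that is 0.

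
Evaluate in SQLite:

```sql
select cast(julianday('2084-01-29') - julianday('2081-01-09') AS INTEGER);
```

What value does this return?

1115

22 days remain in January 2081 after the 9th (31 − 9).
Full months from February 2081 through December 2083 contribute their day counts.
Then 29 days into January 2084.
Total: 22 + 28 + 31 + 30 + 31 + 30 + 31 + 31 + 30 + 31 + 30 + 31 + 31 + 28 + 31 + 30 + 31 + 30 + 31 + 31 + 30 + 31 + 30 + 31 + 31 + 28 + 31 + 30 + 31 + 30 + 31 + 31 + 30 + 31 + 30 + 31 + 29 = 1115.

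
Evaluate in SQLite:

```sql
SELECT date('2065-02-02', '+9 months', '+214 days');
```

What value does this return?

Adding +9 months to 2065-02-02 gives 2065-11-02.
Applying '+214 days' to 2065-11-02: counting 214 days forward gives 2066-06-04.

2066-06-04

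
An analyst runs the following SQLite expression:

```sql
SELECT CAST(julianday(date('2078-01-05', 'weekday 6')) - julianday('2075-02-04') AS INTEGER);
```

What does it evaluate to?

`weekday 6` advances to the next Saturday; 2078-01-05 is a Wednesday, so it moves forward to 2078-01-08.
24 days remain in February 2075 after the 4th (28 − 4).
Full months from March 2075 through December 2077 contribute their day counts.
Then 8 days into January 2078.
Total: 24 + 31 + 30 + 31 + 30 + 31 + 31 + 30 + 31 + 30 + 31 + 31 + 29 + 31 + 30 + 31 + 30 + 31 + 31 + 30 + 31 + 30 + 31 + 31 + 28 + 31 + 30 + 31 + 30 + 31 + 31 + 30 + 31 + 30 + 31 + 8 = 1069.

1069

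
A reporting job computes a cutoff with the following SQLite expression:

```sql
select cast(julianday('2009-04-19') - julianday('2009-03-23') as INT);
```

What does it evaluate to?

8 days remain in March 2009 after the 23rd (31 − 23).
Then 19 days into April 2009.
Total: 8 + 19 = 27.

27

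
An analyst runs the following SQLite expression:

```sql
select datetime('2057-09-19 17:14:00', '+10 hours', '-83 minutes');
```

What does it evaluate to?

2057-09-20 01:51:00

+10 hours from 2057-09-19 17:14:00 is 2057-09-20 03:14:00 (crosses midnight).
83 minutes = 1h 23m; -83 minutes from 2057-09-20 03:14:00 is 2057-09-20 01:51:00.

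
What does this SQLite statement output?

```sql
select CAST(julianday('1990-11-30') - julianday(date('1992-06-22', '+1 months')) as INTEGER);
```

Adding +1 month to 1992-06-22 gives 1992-07-22.
0 days remain in November 1990 after the 30th (30 − 30).
Full months from December 1990 through June 1992 contribute their day counts.
Then 22 days into July 1992.
Total: 0 + 31 + 31 + 28 + 31 + 30 + 31 + 30 + 31 + 31 + 30 + 31 + 30 + 31 + 31 + 29 + 31 + 30 + 31 + 30 + 22 = 600.
The subtraction is earlier − later, so the result is −600 → -600.

-600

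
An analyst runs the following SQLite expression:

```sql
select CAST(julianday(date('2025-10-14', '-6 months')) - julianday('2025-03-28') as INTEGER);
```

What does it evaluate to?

17

Adding -6 months to 2025-10-14 gives 2025-04-14.
3 days remain in March 2025 after the 28th (31 − 28).
Then 14 days into April 2025.
Total: 3 + 14 = 17.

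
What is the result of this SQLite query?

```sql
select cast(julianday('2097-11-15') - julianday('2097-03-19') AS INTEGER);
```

241

12 days remain in March 2097 after the 19th (31 − 19).
Full months from April 2097 through October 2097 contribute their day counts.
Then 15 days into November 2097.
Total: 12 + 30 + 31 + 30 + 31 + 31 + 30 + 31 + 15 = 241.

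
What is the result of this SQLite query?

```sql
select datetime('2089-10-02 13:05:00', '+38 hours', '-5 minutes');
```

2089-10-04 03:00:00

+38 hours from 2089-10-02 13:05:00 is 2089-10-04 03:05:00 (crosses midnight).
-5 minutes from 2089-10-04 03:05:00 is 2089-10-04 03:00:00.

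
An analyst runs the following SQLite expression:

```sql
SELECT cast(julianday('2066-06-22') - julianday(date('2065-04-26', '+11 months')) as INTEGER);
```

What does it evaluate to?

Adding +11 months to 2065-04-26 gives 2066-03-26.
5 days remain in March 2066 after the 26th (31 − 26).
April 2066: 30 days.
May 2066: 31 days.
Then 22 days into June 2066.
Total: 5 + 30 + 31 + 22 = 88.

88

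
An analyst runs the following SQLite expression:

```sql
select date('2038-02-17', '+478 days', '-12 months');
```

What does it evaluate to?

Applying '+478 days' to 2038-02-17: counting 478 days forward gives 2039-06-10.
Adding -12 months to 2039-06-10 gives 2038-06-10.

2038-06-10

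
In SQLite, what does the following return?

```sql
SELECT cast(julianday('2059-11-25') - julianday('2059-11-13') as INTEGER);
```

12

Both dates are in November 2059: 25 − 13 = 12.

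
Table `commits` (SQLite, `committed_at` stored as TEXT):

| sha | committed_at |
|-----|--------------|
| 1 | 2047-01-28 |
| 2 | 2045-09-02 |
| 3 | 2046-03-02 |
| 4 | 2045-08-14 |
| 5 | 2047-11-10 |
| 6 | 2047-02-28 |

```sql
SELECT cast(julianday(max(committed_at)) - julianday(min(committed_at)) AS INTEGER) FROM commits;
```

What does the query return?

818

MIN = 2045-08-14, MAX = 2047-11-10.
17 days remain in August 2045 after the 14th (31 − 14).
Full months from September 2045 through October 2047 contribute their day counts.
Then 10 days into November 2047.
Total: 17 + 30 + 31 + 30 + 31 + 31 + 28 + 31 + 30 + 31 + 30 + 31 + 31 + 30 + 31 + 30 + 31 + 31 + 28 + 31 + 30 + 31 + 30 + 31 + 31 + 30 + 31 + 10 = 818.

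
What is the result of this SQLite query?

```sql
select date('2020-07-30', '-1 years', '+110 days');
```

2019-11-17

Adding -1 year to 2020-07-30 gives 2019-07-30.
Applying '+110 days' to 2019-07-30: counting 110 days forward gives 2019-11-17.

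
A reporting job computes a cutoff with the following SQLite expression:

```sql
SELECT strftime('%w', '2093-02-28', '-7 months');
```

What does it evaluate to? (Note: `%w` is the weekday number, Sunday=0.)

1

First apply '-7 months': 2093-02-28 → 2092-07-28.
2092-07-28 is a Monday; with Sunday=0 that is 1.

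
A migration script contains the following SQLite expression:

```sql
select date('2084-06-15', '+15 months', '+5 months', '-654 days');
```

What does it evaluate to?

2084-05-02

Adding +15 months to 2084-06-15 gives 2085-09-15.
Adding +5 months to 2085-09-15 gives 2086-02-15.
Applying '-654 days' to 2086-02-15: counting 654 days back gives 2084-05-02.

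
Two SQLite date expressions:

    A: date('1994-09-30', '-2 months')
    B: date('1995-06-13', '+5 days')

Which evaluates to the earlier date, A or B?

A = 1994-07-30.
B = 1995-06-18.
A is earlier.

A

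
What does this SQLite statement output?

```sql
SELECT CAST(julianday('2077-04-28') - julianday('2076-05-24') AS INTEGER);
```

7 days remain in May 2076 after the 24th (31 − 24).
Full months from June 2076 through March 2077 contribute their day counts.
Then 28 days into April 2077.
Total: 7 + 30 + 31 + 31 + 30 + 31 + 30 + 31 + 31 + 28 + 31 + 28 = 339.

339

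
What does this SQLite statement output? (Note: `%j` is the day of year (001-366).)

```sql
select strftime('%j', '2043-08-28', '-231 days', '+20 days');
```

First apply '-231 days', '+20 days': 2043-08-28 → 2043-01-29.
Day-of-year for 2043-01-29: days since 2043-01-01 inclusive = 29, zero-padded to 029.

029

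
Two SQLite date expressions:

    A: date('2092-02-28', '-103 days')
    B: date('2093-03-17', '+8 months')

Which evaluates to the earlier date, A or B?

A = 2091-11-17.
B = 2093-11-17.
A is earlier.

A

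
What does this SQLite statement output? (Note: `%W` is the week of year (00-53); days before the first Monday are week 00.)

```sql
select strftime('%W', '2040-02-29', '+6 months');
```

35

First apply '+6 months': 2040-02-29 → 2040-08-29.
2040-08-29 is a Wednesday. SQLite's %W counts Mondays since the year started; the result is 35.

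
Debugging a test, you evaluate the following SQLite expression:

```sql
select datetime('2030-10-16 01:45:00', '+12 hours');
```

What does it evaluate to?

2030-10-16 13:45:00

+12 hours from 2030-10-16 01:45:00 is 2030-10-16 13:45:00.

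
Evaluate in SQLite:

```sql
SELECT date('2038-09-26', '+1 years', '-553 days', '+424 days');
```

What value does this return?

Adding +1 year to 2038-09-26 gives 2039-09-26.
Applying '-553 days' to 2039-09-26: counting 553 days back gives 2038-03-22.
Applying '+424 days' to 2038-03-22: counting 424 days forward gives 2039-05-20.

2039-05-20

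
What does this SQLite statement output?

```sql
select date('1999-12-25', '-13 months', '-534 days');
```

1997-06-09

Adding -13 months to 1999-12-25 gives 1998-11-25.
Applying '-534 days' to 1998-11-25: counting 534 days back gives 1997-06-09.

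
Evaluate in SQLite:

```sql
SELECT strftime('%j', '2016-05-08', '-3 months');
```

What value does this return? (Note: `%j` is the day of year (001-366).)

First apply '-3 months': 2016-05-08 → 2016-02-08.
Day-of-year for 2016-02-08: days since 2016-01-01 inclusive = 39, zero-padded to 039.

039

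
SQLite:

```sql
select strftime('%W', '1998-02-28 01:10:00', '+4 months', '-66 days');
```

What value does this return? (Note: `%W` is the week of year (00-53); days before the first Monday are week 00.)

16

First apply '+4 months', '-66 days': 1998-02-28 01:10:00 → 1998-04-23 01:10:00.
1998-04-23 is a Thursday. SQLite's %W counts Mondays since the year started; the result is 16.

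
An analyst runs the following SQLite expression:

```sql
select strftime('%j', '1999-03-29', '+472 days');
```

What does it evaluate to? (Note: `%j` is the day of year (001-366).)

First apply '+472 days': 1999-03-29 → 2000-07-13.
Day-of-year for 2000-07-13: days since 2000-01-01 inclusive = 195, zero-padded to 195.

195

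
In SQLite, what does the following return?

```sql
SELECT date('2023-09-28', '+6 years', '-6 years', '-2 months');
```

2023-07-28

Adding +6 years to 2023-09-28 gives 2029-09-28.
Adding -6 years to 2029-09-28 gives 2023-09-28.
Adding -2 months to 2023-09-28 gives 2023-07-28.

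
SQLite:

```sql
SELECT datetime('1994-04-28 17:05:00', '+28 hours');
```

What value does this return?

+28 hours from 1994-04-28 17:05:00 is 1994-04-29 21:05:00 (crosses midnight).

1994-04-29 21:05:00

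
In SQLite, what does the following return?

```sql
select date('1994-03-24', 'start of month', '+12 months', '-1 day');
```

`start of month` rewinds 1994-03-24 to 1994-03-01.
Adding +12 months to 1994-03-01 gives 1995-03-01.
Going back 1 day from 1995-03-01 reaches 1995-02-28 (last day of February, 28 days).

1995-02-28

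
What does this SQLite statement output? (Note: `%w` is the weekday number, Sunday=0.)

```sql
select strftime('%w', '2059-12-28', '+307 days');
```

6

First apply '+307 days': 2059-12-28 → 2060-10-30.
2060-10-30 is a Saturday; with Sunday=0 that is 6.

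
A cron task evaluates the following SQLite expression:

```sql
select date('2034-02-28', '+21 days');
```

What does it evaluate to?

February 2034 has 28 days; 0 remain after the 28th, so 1 days reach 2034-03-01.
Advancing 20 more days within March lands on 2034-03-21.

2034-03-21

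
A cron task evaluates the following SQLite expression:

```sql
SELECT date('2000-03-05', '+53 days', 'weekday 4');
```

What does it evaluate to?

Applying '+53 days' to 2000-03-05: counting 53 days forward gives 2000-04-27.
`weekday 4` advances to the next Thursday; 2000-04-27 is already a Thursday, so it stays at 2000-04-27.

2000-04-27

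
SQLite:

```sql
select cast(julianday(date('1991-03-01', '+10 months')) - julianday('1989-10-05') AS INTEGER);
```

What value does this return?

Adding +10 months to 1991-03-01 gives 1992-01-01.
26 days remain in October 1989 after the 5th (31 − 5).
Full months from November 1989 through December 1991 contribute their day counts.
Then 1 day into January 1992.
Total: 26 + 30 + 31 + 31 + 28 + 31 + 30 + 31 + 30 + 31 + 31 + 30 + 31 + 30 + 31 + 31 + 28 + 31 + 30 + 31 + 30 + 31 + 31 + 30 + 31 + 30 + 31 + 1 = 818.

818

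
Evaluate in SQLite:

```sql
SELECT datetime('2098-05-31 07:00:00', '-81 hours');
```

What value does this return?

-81 hours from 2098-05-31 07:00:00 is 2098-05-27 22:00:00 (crosses midnight).

2098-05-27 22:00:00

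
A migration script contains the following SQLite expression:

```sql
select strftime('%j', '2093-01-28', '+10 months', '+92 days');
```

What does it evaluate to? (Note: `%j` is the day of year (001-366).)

First apply '+10 months', '+92 days': 2093-01-28 → 2094-02-28.
Day-of-year for 2094-02-28: days since 2094-01-01 inclusive = 59, zero-padded to 059.

059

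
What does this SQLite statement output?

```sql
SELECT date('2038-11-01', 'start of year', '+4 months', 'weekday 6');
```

2038-05-01

`start of year` rewinds 2038-11-01 to 2038-01-01.
Adding +4 months to 2038-01-01 gives 2038-05-01.
`weekday 6` advances to the next Saturday; 2038-05-01 is already a Saturday, so it stays at 2038-05-01.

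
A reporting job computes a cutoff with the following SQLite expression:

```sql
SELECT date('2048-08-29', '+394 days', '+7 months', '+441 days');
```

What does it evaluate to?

2051-07-12

Applying '+394 days' to 2048-08-29: counting 394 days forward gives 2049-09-27.
Adding +7 months to 2049-09-27 gives 2050-04-27.
Applying '+441 days' to 2050-04-27: counting 441 days forward gives 2051-07-12.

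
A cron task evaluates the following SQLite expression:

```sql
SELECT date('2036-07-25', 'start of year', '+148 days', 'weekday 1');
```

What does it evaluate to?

2036-06-02

`start of year` rewinds 2036-07-25 to 2036-01-01.
Applying '+148 days' to 2036-01-01: counting 148 days forward gives 2036-05-28.
`weekday 1` advances to the next Monday; 2036-05-28 is a Wednesday, so it moves forward to 2036-06-02.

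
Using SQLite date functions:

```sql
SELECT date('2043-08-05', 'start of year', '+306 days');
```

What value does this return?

`start of year` rewinds 2043-08-05 to 2043-01-01.
Applying '+306 days' to 2043-01-01: counting 306 days forward gives 2043-11-03.

2043-11-03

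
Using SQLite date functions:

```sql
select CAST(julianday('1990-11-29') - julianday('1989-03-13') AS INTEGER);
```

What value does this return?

626

18 days remain in March 1989 after the 13th (31 − 13).
Full months from April 1989 through October 1990 contribute their day counts.
Then 29 days into November 1990.
Total: 18 + 30 + 31 + 30 + 31 + 31 + 30 + 31 + 30 + 31 + 31 + 28 + 31 + 30 + 31 + 30 + 31 + 31 + 30 + 31 + 29 = 626.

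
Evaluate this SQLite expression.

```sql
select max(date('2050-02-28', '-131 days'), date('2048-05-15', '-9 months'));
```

date('2050-02-28', '-131 days') → 2049-10-20.
date('2048-05-15', '-9 months') → 2047-08-15.
Later of the two is 2049-10-20.

2049-10-20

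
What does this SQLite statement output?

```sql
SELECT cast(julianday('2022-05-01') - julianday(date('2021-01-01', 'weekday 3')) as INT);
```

480

`weekday 3` advances to the next Wednesday; 2021-01-01 is a Friday, so it moves forward to 2021-01-06.
25 days remain in January 2021 after the 6th (31 − 6).
Full months from February 2021 through April 2022 contribute their day counts.
Then 1 day into May 2022.
Total: 25 + 28 + 31 + 30 + 31 + 30 + 31 + 31 + 30 + 31 + 30 + 31 + 31 + 28 + 31 + 30 + 1 = 480.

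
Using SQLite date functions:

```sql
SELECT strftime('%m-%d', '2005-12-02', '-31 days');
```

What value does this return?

First apply '-31 days': 2005-12-02 → 2005-11-01.
`%m-%d` extracts the month-day: 11-01.

11-01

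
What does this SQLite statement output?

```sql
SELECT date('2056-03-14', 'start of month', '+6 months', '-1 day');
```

2056-08-31

`start of month` rewinds 2056-03-14 to 2056-03-01.
Adding +6 months to 2056-03-01 gives 2056-09-01.
Going back 1 day from 2056-09-01 reaches 2056-08-31 (last day of August, 31 days).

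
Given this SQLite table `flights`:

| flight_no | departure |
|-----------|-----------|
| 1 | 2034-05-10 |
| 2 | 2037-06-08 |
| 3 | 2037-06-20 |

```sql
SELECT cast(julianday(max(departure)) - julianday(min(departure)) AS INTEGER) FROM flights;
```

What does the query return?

1137

MIN = 2034-05-10, MAX = 2037-06-20.
21 days remain in May 2034 after the 10th (31 − 10).
Full months from June 2034 through May 2037 contribute their day counts.
Then 20 days into June 2037.
Total: 21 + 30 + 31 + 31 + 30 + 31 + 30 + 31 + 31 + 28 + 31 + 30 + 31 + 30 + 31 + 31 + 30 + 31 + 30 + 31 + 31 + 29 + 31 + 30 + 31 + 30 + 31 + 31 + 30 + 31 + 30 + 31 + 31 + 28 + 31 + 30 + 31 + 20 = 1137.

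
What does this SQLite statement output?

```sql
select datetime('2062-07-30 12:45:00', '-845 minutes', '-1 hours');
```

845 minutes = 14h 5m; -845 minutes from 2062-07-30 12:45:00 is 2062-07-29 22:40:00 (crosses midnight).
-1 hours from 2062-07-29 22:40:00 is 2062-07-29 21:40:00.

2062-07-29 21:40:00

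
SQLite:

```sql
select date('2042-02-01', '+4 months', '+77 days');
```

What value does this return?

2042-08-17

Adding +4 months to 2042-02-01 gives 2042-06-01.
Applying '+77 days' to 2042-06-01: counting 77 days forward gives 2042-08-17.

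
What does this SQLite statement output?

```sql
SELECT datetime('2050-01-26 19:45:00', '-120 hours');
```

-120 hours from 2050-01-26 19:45:00 is 2050-01-21 19:45:00 (crosses midnight).

2050-01-21 19:45:00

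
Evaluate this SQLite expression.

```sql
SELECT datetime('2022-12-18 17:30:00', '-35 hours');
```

-35 hours from 2022-12-18 17:30:00 is 2022-12-17 06:30:00 (crosses midnight).

2022-12-17 06:30:00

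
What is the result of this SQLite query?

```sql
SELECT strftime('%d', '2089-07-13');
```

`%d` extracts the 2-digit day of month: 13.

13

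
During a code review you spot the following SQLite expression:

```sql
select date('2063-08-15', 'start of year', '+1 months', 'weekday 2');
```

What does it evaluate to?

2063-02-06

`start of year` rewinds 2063-08-15 to 2063-01-01.
Adding +1 month to 2063-01-01 gives 2063-02-01.
`weekday 2` advances to the next Tuesday; 2063-02-01 is a Thursday, so it moves forward to 2063-02-06.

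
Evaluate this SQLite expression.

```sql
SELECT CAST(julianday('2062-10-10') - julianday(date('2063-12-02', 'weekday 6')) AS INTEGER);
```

`weekday 6` advances to the next Saturday; 2063-12-02 is a Sunday, so it moves forward to 2063-12-08.
21 days remain in October 2062 after the 10th (31 − 10).
Full months from November 2062 through November 2063 contribute their day counts.
Then 8 days into December 2063.
Total: 21 + 30 + 31 + 31 + 28 + 31 + 30 + 31 + 30 + 31 + 31 + 30 + 31 + 30 + 8 = 424.
The subtraction is earlier − later, so the result is −424 → -424.

-424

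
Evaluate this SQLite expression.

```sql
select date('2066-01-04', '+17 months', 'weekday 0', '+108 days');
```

2067-09-21

Adding +17 months to 2066-01-04 gives 2067-06-04.
`weekday 0` advances to the next Sunday; 2067-06-04 is a Saturday, so it moves forward to 2067-06-05.
Applying '+108 days' to 2067-06-05: counting 108 days forward gives 2067-09-21.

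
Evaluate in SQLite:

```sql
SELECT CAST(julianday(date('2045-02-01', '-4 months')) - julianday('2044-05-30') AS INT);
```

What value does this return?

Adding -4 months to 2045-02-01 gives 2044-10-01.
1 day remains in May 2044 after the 30th (31 − 30).
June 2044: 30 days.
July 2044: 31 days.
August 2044: 31 days.
September 2044: 30 days.
Then 1 day into October 2044.
Total: 1 + 30 + 31 + 31 + 30 + 1 = 124.

124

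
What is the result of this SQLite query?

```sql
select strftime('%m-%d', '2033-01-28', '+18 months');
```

First apply '+18 months': 2033-01-28 → 2034-07-28.
`%m-%d` extracts the month-day: 07-28.

07-28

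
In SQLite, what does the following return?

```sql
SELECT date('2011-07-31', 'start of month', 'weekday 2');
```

`start of month` rewinds 2011-07-31 to 2011-07-01.
`weekday 2` advances to the next Tuesday; 2011-07-01 is a Friday, so it moves forward to 2011-07-05.

2011-07-05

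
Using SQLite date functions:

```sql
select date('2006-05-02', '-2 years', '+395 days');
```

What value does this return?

Adding -2 years to 2006-05-02 gives 2004-05-02.
Applying '+395 days' to 2004-05-02: counting 395 days forward gives 2005-06-01.

2005-06-01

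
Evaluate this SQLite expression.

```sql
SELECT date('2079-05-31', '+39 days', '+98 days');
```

May 2079 has 31 days; 0 remain after the 31st, so 1 days reach 2079-06-01.
June 2079 has 30 days; 29 remain after the 1st, so 30 days reach 2079-07-01.
Advancing 8 more days within July lands on 2079-07-09.
Applying '+98 days' to 2079-07-09: counting 98 days forward gives 2079-10-15.

2079-10-15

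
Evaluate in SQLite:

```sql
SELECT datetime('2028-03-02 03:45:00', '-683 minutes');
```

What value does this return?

2028-03-01 16:22:00

683 minutes = 11h 23m; -683 minutes from 2028-03-02 03:45:00 is 2028-03-01 16:22:00 (crosses midnight).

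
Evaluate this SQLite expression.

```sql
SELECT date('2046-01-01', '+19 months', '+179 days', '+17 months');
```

2049-06-27

Adding +19 months to 2046-01-01 gives 2047-08-01.
Applying '+179 days' to 2047-08-01: counting 179 days forward gives 2048-01-27.
Adding +17 months to 2048-01-27 gives 2049-06-27.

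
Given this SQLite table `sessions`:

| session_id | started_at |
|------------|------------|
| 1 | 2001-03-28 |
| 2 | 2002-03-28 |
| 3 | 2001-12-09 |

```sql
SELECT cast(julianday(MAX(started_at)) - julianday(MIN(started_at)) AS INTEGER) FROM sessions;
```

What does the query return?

365

MIN = 2001-03-28, MAX = 2002-03-28.
3 days remain in March 2001 after the 28th (31 − 28).
Full months from April 2001 through February 2002 contribute their day counts.
Then 28 days into March 2002.
Total: 3 + 30 + 31 + 30 + 31 + 31 + 30 + 31 + 30 + 31 + 31 + 28 + 28 = 365.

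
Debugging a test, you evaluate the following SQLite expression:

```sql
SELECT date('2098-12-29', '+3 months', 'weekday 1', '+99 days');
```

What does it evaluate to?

2099-07-07

Adding +3 months to 2098-12-29 gives 2099-03-29.
`weekday 1` advances to the next Monday; 2099-03-29 is a Sunday, so it moves forward to 2099-03-30.
Applying '+99 days' to 2099-03-30: counting 99 days forward gives 2099-07-07.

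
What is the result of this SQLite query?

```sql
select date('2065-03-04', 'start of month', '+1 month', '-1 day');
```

2065-03-31

`start of month` rewinds 2065-03-04 to 2065-03-01.
Adding +1 month to 2065-03-01 gives 2065-04-01.
Going back 1 day from 2065-04-01 reaches 2065-03-31 (last day of March, 31 days).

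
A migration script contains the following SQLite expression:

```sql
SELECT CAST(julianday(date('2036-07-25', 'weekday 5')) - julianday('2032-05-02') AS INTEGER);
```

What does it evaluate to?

`weekday 5` advances to the next Friday; 2036-07-25 is already a Friday, so it stays at 2036-07-25.
29 days remain in May 2032 after the 2nd (31 − 2).
Full months from June 2032 through June 2036 contribute their day counts.
Then 25 days into July 2036.
Total: 29 + 30 + 31 + 31 + 30 + 31 + 30 + 31 + 31 + 28 + 31 + 30 + 31 + 30 + 31 + 31 + 30 + 31 + 30 + 31 + 31 + 28 + 31 + 30 + 31 + 30 + 31 + 31 + 30 + 31 + 30 + 31 + 31 + 28 + 31 + 30 + 31 + 30 + 31 + 31 + 30 + 31 + 30 + 31 + 31 + 29 + 31 + 30 + 31 + 30 + 25 = 1545.

1545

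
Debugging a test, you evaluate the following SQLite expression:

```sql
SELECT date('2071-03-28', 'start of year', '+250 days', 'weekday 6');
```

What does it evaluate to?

2071-09-12

`start of year` rewinds 2071-03-28 to 2071-01-01.
Applying '+250 days' to 2071-01-01: counting 250 days forward gives 2071-09-08.
`weekday 6` advances to the next Saturday; 2071-09-08 is a Tuesday, so it moves forward to 2071-09-12.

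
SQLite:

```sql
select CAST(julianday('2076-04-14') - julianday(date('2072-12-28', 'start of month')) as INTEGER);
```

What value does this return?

1230

`start of month` rewinds 2072-12-28 to 2072-12-01.
30 days remain in December 2072 after the 1st (31 − 1).
Full months from January 2073 through March 2076 contribute their day counts.
Then 14 days into April 2076.
Total: 30 + 31 + 28 + 31 + 30 + 31 + 30 + 31 + 31 + 30 + 31 + 30 + 31 + 31 + 28 + 31 + 30 + 31 + 30 + 31 + 31 + 30 + 31 + 30 + 31 + 31 + 28 + 31 + 30 + 31 + 30 + 31 + 31 + 30 + 31 + 30 + 31 + 31 + 29 + 31 + 14 = 1230.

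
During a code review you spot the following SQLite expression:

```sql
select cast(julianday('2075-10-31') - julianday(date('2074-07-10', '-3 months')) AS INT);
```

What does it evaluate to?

569

Adding -3 months to 2074-07-10 gives 2074-04-10.
20 days remain in April 2074 after the 10th (30 − 10).
Full months from May 2074 through September 2075 contribute their day counts.
Then 31 days into October 2075.
Total: 20 + 31 + 30 + 31 + 31 + 30 + 31 + 30 + 31 + 31 + 28 + 31 + 30 + 31 + 30 + 31 + 31 + 30 + 31 = 569.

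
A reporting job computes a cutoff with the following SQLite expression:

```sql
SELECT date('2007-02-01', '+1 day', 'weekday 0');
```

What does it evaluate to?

Advancing 1 more day within February lands on 2007-02-02.
`weekday 0` advances to the next Sunday; 2007-02-02 is a Friday, so it moves forward to 2007-02-04.

2007-02-04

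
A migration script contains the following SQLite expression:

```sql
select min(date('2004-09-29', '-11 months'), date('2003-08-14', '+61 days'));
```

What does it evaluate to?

date('2004-09-29', '-11 months') → 2003-10-29.
date('2003-08-14', '+61 days') → 2003-10-14.
Earlier of the two is 2003-10-14.

2003-10-14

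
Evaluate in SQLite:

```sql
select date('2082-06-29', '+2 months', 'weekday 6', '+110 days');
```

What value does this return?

2082-12-17

Adding +2 months to 2082-06-29 gives 2082-08-29.
`weekday 6` advances to the next Saturday; 2082-08-29 is already a Saturday, so it stays at 2082-08-29.
Applying '+110 days' to 2082-08-29: counting 110 days forward gives 2082-12-17.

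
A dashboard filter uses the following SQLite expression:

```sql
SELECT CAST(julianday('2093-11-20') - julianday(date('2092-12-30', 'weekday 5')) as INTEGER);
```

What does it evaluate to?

`weekday 5` advances to the next Friday; 2092-12-30 is a Tuesday, so it moves forward to 2093-01-02.
29 days remain in January 2093 after the 2nd (31 − 2).
Full months from February 2093 through October 2093 contribute their day counts.
Then 20 days into November 2093.
Total: 29 + 28 + 31 + 30 + 31 + 30 + 31 + 31 + 30 + 31 + 20 = 322.

322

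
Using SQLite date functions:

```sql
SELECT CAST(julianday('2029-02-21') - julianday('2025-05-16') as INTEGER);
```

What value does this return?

1377

15 days remain in May 2025 after the 16th (31 − 16).
Full months from June 2025 through January 2029 contribute their day counts.
Then 21 days into February 2029.
Total: 15 + 30 + 31 + 31 + 30 + 31 + 30 + 31 + 31 + 28 + 31 + 30 + 31 + 30 + 31 + 31 + 30 + 31 + 30 + 31 + 31 + 28 + 31 + 30 + 31 + 30 + 31 + 31 + 30 + 31 + 30 + 31 + 31 + 29 + 31 + 30 + 31 + 30 + 31 + 31 + 30 + 31 + 30 + 31 + 31 + 21 = 1377.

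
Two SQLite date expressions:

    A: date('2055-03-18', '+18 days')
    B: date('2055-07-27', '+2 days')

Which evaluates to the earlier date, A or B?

A = 2055-04-05.
B = 2055-07-29.
A is earlier.

A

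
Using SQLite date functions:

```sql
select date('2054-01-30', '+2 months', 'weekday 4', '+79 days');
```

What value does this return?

2054-06-20

Adding +2 months to 2054-01-30 gives 2054-03-30.
`weekday 4` advances to the next Thursday; 2054-03-30 is a Monday, so it moves forward to 2054-04-02.
Applying '+79 days' to 2054-04-02: counting 79 days forward gives 2054-06-20.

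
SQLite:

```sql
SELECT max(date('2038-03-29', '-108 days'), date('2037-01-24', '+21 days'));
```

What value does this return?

2037-12-11

date('2038-03-29', '-108 days') → 2037-12-11.
date('2037-01-24', '+21 days') → 2037-02-14.
Later of the two is 2037-12-11.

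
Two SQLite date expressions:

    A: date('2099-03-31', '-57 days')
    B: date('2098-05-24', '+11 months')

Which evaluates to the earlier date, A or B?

A = 2099-02-02.
B = 2099-04-24.
A is earlier.

A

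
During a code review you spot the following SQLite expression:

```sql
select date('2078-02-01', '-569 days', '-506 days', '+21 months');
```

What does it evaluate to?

Applying '-569 days' to 2078-02-01: counting 569 days back gives 2076-07-12.
Applying '-506 days' to 2076-07-12: counting 506 days back gives 2075-02-22.
Adding +21 months to 2075-02-22 gives 2076-11-22.

2076-11-22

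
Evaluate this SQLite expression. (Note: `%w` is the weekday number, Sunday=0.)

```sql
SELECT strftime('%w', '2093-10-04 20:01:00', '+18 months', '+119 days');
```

1

First apply '+18 months', '+119 days': 2093-10-04 20:01:00 → 2095-08-01 20:01:00.
2095-08-01 is a Monday; with Sunday=0 that is 1.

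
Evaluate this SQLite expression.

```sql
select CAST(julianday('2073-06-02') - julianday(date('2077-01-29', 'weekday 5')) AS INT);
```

`weekday 5` advances to the next Friday; 2077-01-29 is already a Friday, so it stays at 2077-01-29.
28 days remain in June 2073 after the 2nd (30 − 2).
Full months from July 2073 through December 2076 contribute their day counts.
Then 29 days into January 2077.
Total: 28 + 31 + 31 + 30 + 31 + 30 + 31 + 31 + 28 + 31 + 30 + 31 + 30 + 31 + 31 + 30 + 31 + 30 + 31 + 31 + 28 + 31 + 30 + 31 + 30 + 31 + 31 + 30 + 31 + 30 + 31 + 31 + 29 + 31 + 30 + 31 + 30 + 31 + 31 + 30 + 31 + 30 + 31 + 29 = 1337.
The subtraction is earlier − later, so the result is −1337 → -1337.

-1337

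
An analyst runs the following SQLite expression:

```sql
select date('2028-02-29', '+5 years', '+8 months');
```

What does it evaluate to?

Adding +5 years to 2028-02-29 targets 2033-02-29, but 2033 is not a leap year, so SQLite normalizes to 2033-03-01.
Adding +8 months to 2033-03-01 gives 2033-11-01.

2033-11-01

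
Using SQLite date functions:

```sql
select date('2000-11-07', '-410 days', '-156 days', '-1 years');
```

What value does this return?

Applying '-410 days' to 2000-11-07: counting 410 days back gives 1999-09-24.
Applying '-156 days' to 1999-09-24: counting 156 days back gives 1999-04-21.
Adding -1 year to 1999-04-21 gives 1998-04-21.

1998-04-21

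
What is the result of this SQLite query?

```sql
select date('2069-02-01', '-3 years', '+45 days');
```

2066-03-18

Adding -3 years to 2069-02-01 gives 2066-02-01.
Applying '+45 days' to 2066-02-01: counting 45 days forward gives 2066-03-18.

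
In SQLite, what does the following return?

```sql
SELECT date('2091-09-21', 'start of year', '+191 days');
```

2091-07-11

`start of year` rewinds 2091-09-21 to 2091-01-01.
Applying '+191 days' to 2091-01-01: counting 191 days forward gives 2091-07-11.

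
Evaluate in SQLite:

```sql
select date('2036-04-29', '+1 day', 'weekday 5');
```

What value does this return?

2036-05-02

Advancing 1 more day within April lands on 2036-04-30.
`weekday 5` advances to the next Friday; 2036-04-30 is a Wednesday, so it moves forward to 2036-05-02.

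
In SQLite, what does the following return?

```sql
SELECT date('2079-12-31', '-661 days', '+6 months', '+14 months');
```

Applying '-661 days' to 2079-12-31: counting 661 days back gives 2078-03-10.
Adding +6 months to 2078-03-10 gives 2078-09-10.
Adding +14 months to 2078-09-10 gives 2079-11-10.

2079-11-10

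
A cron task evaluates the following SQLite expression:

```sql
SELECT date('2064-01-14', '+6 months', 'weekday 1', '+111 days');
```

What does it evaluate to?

2064-11-02

Adding +6 months to 2064-01-14 gives 2064-07-14.
`weekday 1` advances to the next Monday; 2064-07-14 is already a Monday, so it stays at 2064-07-14.
Applying '+111 days' to 2064-07-14: counting 111 days forward gives 2064-11-02.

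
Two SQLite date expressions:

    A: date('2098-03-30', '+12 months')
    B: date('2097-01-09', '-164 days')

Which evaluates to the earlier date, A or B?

B

A = 2099-03-30.
B = 2096-07-29.
B is earlier.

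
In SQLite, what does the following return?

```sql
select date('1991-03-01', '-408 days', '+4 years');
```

1994-01-17

Applying '-408 days' to 1991-03-01: counting 408 days back gives 1990-01-17.
Adding +4 years to 1990-01-17 gives 1994-01-17.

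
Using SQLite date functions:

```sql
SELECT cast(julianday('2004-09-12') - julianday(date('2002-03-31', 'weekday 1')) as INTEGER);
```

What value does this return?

`weekday 1` advances to the next Monday; 2002-03-31 is a Sunday, so it moves forward to 2002-04-01.
29 days remain in April 2002 after the 1st (30 − 1).
Full months from May 2002 through August 2004 contribute their day counts.
Then 12 days into September 2004.
Total: 29 + 31 + 30 + 31 + 31 + 30 + 31 + 30 + 31 + 31 + 28 + 31 + 30 + 31 + 30 + 31 + 31 + 30 + 31 + 30 + 31 + 31 + 29 + 31 + 30 + 31 + 30 + 31 + 31 + 12 = 895.

895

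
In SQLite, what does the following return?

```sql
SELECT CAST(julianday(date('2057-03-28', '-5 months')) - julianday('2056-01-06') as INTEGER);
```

Adding -5 months to 2057-03-28 gives 2056-10-28.
25 days remain in January 2056 after the 6th (31 − 6).
Full months from February 2056 through September 2056 contribute their day counts.
Then 28 days into October 2056.
Total: 25 + 29 + 31 + 30 + 31 + 30 + 31 + 31 + 30 + 28 = 296.

296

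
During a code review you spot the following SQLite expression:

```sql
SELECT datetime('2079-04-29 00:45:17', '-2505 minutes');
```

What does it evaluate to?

2505 minutes = 41h 45m; -2505 minutes from 2079-04-29 00:45:17 is 2079-04-27 07:00:17 (crosses midnight).

2079-04-27 07:00:17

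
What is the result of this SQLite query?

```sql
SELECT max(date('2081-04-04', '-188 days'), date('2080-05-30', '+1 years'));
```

2081-05-30

date('2081-04-04', '-188 days') → 2080-09-28.
date('2080-05-30', '+1 years') → 2081-05-30.
Later of the two is 2081-05-30.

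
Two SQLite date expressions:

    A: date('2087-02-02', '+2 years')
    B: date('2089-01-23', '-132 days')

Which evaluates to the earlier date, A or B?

B

A = 2089-02-02.
B = 2088-09-13.
B is earlier.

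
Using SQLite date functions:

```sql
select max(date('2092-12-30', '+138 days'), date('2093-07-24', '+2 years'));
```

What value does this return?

date('2092-12-30', '+138 days') → 2093-05-17.
date('2093-07-24', '+2 years') → 2095-07-24.
Later of the two is 2095-07-24.

2095-07-24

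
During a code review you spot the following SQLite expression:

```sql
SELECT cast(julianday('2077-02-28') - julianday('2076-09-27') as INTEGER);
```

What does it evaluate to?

154

3 days remain in September 2076 after the 27th (30 − 27).
October 2076: 31 days.
November 2076: 30 days.
December 2076: 31 days.
January 2077: 31 days.
Then 28 days into February 2077.
Total: 3 + 31 + 30 + 31 + 31 + 28 = 154.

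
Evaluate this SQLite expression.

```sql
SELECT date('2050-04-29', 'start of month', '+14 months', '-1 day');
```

`start of month` rewinds 2050-04-29 to 2050-04-01.
Adding +14 months to 2050-04-01 gives 2051-06-01.
Going back 1 day from 2051-06-01 reaches 2051-05-31 (last day of May, 31 days).

2051-05-31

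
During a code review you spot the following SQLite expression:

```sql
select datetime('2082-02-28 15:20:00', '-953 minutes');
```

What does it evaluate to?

953 minutes = 15h 53m; -953 minutes from 2082-02-28 15:20:00 is 2082-02-27 23:27:00 (crosses midnight).

2082-02-27 23:27:00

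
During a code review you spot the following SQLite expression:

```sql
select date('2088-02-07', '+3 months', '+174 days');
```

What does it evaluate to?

Adding +3 months to 2088-02-07 gives 2088-05-07.
Applying '+174 days' to 2088-05-07: counting 174 days forward gives 2088-10-28.

2088-10-28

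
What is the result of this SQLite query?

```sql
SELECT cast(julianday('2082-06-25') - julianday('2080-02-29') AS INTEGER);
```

0 days remain in February 2080 after the 29th (29 − 29).
Full months from March 2080 through May 2082 contribute their day counts.
Then 25 days into June 2082.
Total: 0 + 31 + 30 + 31 + 30 + 31 + 31 + 30 + 31 + 30 + 31 + 31 + 28 + 31 + 30 + 31 + 30 + 31 + 31 + 30 + 31 + 30 + 31 + 31 + 28 + 31 + 30 + 31 + 25 = 847.

847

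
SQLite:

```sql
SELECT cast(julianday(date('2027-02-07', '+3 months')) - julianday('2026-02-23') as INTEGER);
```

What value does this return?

438

Adding +3 months to 2027-02-07 gives 2027-05-07.
5 days remain in February 2026 after the 23rd (28 − 23).
Full months from March 2026 through April 2027 contribute their day counts.
Then 7 days into May 2027.
Total: 5 + 31 + 30 + 31 + 30 + 31 + 31 + 30 + 31 + 30 + 31 + 31 + 28 + 31 + 30 + 7 = 438.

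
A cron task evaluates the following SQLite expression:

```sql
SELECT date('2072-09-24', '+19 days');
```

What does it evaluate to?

2072-10-13

September 2072 has 30 days; 6 remain after the 24th, so 7 days reach 2072-10-01.
Advancing 12 more days within October lands on 2072-10-13.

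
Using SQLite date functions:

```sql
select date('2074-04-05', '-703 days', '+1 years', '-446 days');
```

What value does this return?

Applying '-703 days' to 2074-04-05: counting 703 days back gives 2072-05-02.
Adding +1 year to 2072-05-02 gives 2073-05-02.
Applying '-446 days' to 2073-05-02: counting 446 days back gives 2072-02-11.

2072-02-11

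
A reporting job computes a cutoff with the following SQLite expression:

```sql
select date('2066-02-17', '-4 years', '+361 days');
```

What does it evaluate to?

Adding -4 years to 2066-02-17 gives 2062-02-17.
Applying '+361 days' to 2062-02-17: counting 361 days forward gives 2063-02-13.

2063-02-13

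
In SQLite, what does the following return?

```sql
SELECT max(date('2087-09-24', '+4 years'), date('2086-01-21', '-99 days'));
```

2091-09-24

date('2087-09-24', '+4 years') → 2091-09-24.
date('2086-01-21', '-99 days') → 2085-10-14.
Later of the two is 2091-09-24.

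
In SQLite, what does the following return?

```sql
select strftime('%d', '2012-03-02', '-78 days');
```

15

First apply '-78 days': 2012-03-02 → 2011-12-15.
`%d` extracts the 2-digit day of month: 15.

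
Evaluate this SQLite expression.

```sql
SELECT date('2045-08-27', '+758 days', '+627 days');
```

2049-06-12

Applying '+758 days' to 2045-08-27: counting 758 days forward gives 2047-09-24.
Applying '+627 days' to 2047-09-24: counting 627 days forward gives 2049-06-12.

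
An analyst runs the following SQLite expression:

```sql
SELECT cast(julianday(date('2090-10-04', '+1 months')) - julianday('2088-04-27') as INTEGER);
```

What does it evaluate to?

921

Adding +1 month to 2090-10-04 gives 2090-11-04.
3 days remain in April 2088 after the 27th (30 − 27).
Full months from May 2088 through October 2090 contribute their day counts.
Then 4 days into November 2090.
Total: 3 + 31 + 30 + 31 + 31 + 30 + 31 + 30 + 31 + 31 + 28 + 31 + 30 + 31 + 30 + 31 + 31 + 30 + 31 + 30 + 31 + 31 + 28 + 31 + 30 + 31 + 30 + 31 + 31 + 30 + 31 + 4 = 921.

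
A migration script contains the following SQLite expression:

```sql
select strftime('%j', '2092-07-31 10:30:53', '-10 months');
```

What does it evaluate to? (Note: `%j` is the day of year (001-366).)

First apply '-10 months': 2092-07-31 10:30:53 → 2091-10-01 10:30:53.
Day-of-year for 2091-10-01: days since 2091-01-01 inclusive = 274, zero-padded to 274.

274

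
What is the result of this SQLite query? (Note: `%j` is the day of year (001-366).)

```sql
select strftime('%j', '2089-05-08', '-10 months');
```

First apply '-10 months': 2089-05-08 → 2088-07-08.
Day-of-year for 2088-07-08: days since 2088-01-01 inclusive = 190, zero-padded to 190.

190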